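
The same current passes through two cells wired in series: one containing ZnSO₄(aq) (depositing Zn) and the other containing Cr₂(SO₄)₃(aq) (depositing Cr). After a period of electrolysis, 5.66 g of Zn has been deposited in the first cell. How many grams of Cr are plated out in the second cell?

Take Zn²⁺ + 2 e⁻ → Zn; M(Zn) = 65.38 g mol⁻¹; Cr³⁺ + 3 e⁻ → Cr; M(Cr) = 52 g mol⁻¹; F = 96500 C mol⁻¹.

3.00 g

n(Zn) = 5.66 / 65.38 = 0.08657 mol.
Since Zn²⁺ + 2 e⁻ → Zn, n(e⁻) passed = 2 × 0.08657 = 0.1731 mol.
Cells in series carry the same charge, so the same 0.1731 mol of electrons passes through cell 2.
Cr³⁺ + 3 e⁻ → Cr, so n(Cr) = 0.1731 / 3 = 0.05771 mol.
m(Cr) = 0.05771 × 52 = 3.00 g.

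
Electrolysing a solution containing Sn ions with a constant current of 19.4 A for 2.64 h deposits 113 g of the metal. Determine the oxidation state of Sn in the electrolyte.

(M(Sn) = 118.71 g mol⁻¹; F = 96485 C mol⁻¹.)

+2

Q = I·t = 19.40 A × 9504.0 s = 184400 C, so n(e⁻) = 184400/96485 = 1.911 mol.
n(Sn) deposited = 113 / 118.71 = 0.9519 mol.
Electrons per atom = n(e⁻)/n(Sn) = 1.911 / 0.9519 = 2.01 ≈ 2, so the ion is Sn²⁺.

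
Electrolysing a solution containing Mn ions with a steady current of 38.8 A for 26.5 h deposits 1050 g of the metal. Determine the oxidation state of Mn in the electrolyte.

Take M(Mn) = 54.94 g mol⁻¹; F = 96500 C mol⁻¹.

+2

Q = I·t = 38.80 A × 95400 s = 3702000 C, so n(e⁻) = 3702000/96500 = 38.36 mol.
n(Mn) deposited = 1050 / 54.94 = 19.11 mol.
Electrons per atom = n(e⁻)/n(Mn) = 38.36 / 19.11 = 2.01 ≈ 2, so the ion is Mn²⁺.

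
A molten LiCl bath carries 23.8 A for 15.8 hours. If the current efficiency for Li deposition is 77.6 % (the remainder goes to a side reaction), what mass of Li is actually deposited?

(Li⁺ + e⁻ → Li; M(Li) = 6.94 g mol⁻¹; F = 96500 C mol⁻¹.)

Q = I·t = 23.80 × 56880 = 1354000 C.
n(e⁻) = 1354000/96500 = 14.03 mol; theoretically n(Li) = 14.03/1 = 14.03 mol, m_theo = 97.36 g.
At 77.6 % efficiency, m_actual = 0.776 × 97.36 = 75.5 g.

75.5 g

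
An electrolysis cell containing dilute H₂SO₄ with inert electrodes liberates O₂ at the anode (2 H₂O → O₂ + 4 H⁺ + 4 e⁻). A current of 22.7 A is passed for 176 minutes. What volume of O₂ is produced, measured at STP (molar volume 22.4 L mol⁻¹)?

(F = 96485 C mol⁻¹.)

13.9 L

Q = I·t = 22.70 A × 10560 s = 239700 C.
n(e⁻) = Q/F = 239700 / 96485 = 2.484 mol.
4 electrons are transferred per O₂ molecule, so n(O₂) = 2.484 / 4 = 0.6211 mol.
V = n × V_m = 0.6211 × 22.4 = 13.9 L.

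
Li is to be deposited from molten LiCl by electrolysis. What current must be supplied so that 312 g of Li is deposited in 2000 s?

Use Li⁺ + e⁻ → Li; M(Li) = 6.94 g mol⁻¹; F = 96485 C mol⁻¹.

n(Li) = 312 / 6.94 = 44.96 mol.
n(e⁻) = 1 × 44.96 = 44.96 mol.
Q = n(e⁻)·F = 44.96 × 96485 = 4338000 C.
I = Q/t = 4338000 / 2000.0 s = 2170 A.

2170 A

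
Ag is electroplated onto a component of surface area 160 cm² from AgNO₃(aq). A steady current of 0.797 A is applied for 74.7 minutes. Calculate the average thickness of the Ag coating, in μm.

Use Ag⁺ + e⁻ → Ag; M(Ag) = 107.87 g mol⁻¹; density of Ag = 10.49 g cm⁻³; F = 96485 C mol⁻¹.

23.8 μm

Q = I·t = 0.7970 × 4482.0 = 3572 C; n(e⁻) = 0.03702 mol.
n(Ag) = n(e⁻)/1 = 0.03702 mol, so m = 0.03702 × 107.87 = 3.994 g.
Volume = m/ρ = 3.994 / 10.49 = 0.3807 cm³.
Thickness = V/A = 0.3807 / 160 = 0.00238 cm = 23.8 μm.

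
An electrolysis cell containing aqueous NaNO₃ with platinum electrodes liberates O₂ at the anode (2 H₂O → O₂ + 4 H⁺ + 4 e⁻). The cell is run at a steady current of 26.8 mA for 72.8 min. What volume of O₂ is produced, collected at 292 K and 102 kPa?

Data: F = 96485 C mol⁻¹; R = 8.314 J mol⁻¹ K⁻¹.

Q = I·t = 0.02680 A × 4368.0 s = 117.1 C.
n(e⁻) = Q/F = 117.1 / 96485 = 0.001213 mol.
4 electrons are transferred per O₂ molecule, so n(O₂) = 0.001213 / 4 = 0.0003033 mol.
V = nRT/P = (0.0003033 × 8.314 × 292) / (102 × 10³ Pa) = 7.22 × 10⁻⁶ m³ = 0.00722 L.

0.00722 L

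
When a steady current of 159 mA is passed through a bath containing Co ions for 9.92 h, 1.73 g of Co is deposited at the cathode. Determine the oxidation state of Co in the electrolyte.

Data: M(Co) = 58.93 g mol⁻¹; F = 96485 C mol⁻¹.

Q = I·t = 0.1590 A × 35712 s = 5678 C, so n(e⁻) = 5678/96485 = 0.05885 mol.
n(Co) deposited = 1.73 / 58.93 = 0.02936 mol.
Electrons per atom = n(e⁻)/n(Co) = 0.05885 / 0.02936 = 2.00 ≈ 2, so the ion is Co²⁺.

+2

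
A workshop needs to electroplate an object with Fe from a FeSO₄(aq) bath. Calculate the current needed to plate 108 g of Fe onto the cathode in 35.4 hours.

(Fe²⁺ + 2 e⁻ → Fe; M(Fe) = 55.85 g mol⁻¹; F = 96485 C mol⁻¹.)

2.93 A

n(Fe) = 108 / 55.85 = 1.934 mol.
n(e⁻) = 2 × 1.934 = 3.868 mol.
Q = n(e⁻)·F = 3.868 × 96485 = 373200 C.
I = Q/t = 373200 / 127440 s = 2.93 A.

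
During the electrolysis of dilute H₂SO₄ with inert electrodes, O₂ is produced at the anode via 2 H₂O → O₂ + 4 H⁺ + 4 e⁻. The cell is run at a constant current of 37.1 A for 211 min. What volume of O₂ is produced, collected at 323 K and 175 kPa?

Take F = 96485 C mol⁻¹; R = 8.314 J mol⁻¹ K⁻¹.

Q = I·t = 37.10 A × 12660 s = 469700 C.
n(e⁻) = Q/F = 469700 / 96485 = 4.868 mol.
4 electrons are transferred per O₂ molecule, so n(O₂) = 4.868 / 4 = 1.217 mol.
V = nRT/P = (1.217 × 8.314 × 323) / (175 × 10³ Pa) = 0.0187 m³ = 18.7 L.

18.7 L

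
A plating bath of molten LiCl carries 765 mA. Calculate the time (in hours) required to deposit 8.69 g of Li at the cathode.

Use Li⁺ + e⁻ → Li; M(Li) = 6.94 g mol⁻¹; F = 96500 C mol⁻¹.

43.9 h

n(Li) = m/M = 8.69 / 6.94 = 1.252 mol.
Each Li atom requires 1 electron, so n(e⁻) = 1 × 1.252 = 1.252 mol.
Q = n(e⁻)·F = 1.252 × 96500 = 120800 C.
t = Q/I = 120800 / 0.7650 A = 158000 s = 43.9 h.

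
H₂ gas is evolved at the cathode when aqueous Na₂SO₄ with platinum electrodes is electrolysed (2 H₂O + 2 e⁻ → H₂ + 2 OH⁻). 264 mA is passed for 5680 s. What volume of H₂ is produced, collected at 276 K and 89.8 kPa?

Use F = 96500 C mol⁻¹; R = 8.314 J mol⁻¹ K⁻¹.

Q = I·t = 0.2640 A × 5680.0 s = 1500 C.
n(e⁻) = Q/F = 1500 / 96500 = 0.01554 mol.
2 electrons are transferred per H₂ molecule, so n(H₂) = 0.01554 / 2 = 0.007770 mol.
V = nRT/P = (0.007770 × 8.314 × 276) / (89.8 × 10³ Pa) = 1.99 × 10⁻⁴ m³ = 0.199 L.

0.199 L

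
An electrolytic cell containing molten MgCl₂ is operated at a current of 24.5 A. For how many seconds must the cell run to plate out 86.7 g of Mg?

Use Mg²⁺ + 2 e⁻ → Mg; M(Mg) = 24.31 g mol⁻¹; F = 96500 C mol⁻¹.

28100 s

n(Mg) = m/M = 86.7 / 24.31 = 3.566 mol.
Each Mg atom requires 2 electrons, so n(e⁻) = 2 × 3.566 = 7.133 mol.
Q = n(e⁻)·F = 7.133 × 96500 = 688300 C.
t = Q/I = 688300 / 24.50 A = 28090 s.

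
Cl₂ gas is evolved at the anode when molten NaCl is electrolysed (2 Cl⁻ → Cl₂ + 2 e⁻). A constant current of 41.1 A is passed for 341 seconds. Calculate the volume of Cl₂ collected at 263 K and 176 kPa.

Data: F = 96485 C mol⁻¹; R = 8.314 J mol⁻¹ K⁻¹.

0.902 L

Q = I·t = 41.10 A × 341.00 s = 14020 C.
n(e⁻) = Q/F = 14020 / 96485 = 0.1453 mol.
2 electrons are transferred per Cl₂ molecule, so n(Cl₂) = 0.1453 / 2 = 0.07263 mol.
V = nRT/P = (0.07263 × 8.314 × 263) / (176 × 10³ Pa) = 9.02 × 10⁻⁴ m³ = 0.902 L.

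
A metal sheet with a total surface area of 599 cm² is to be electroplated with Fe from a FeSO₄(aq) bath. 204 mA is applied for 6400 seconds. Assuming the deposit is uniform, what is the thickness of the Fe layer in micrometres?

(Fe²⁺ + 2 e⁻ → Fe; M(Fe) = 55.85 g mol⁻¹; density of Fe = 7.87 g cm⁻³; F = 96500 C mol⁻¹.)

Q = I·t = 0.2040 × 6400.0 = 1306 C; n(e⁻) = 0.01353 mol.
n(Fe) = n(e⁻)/2 = 0.006765 mol, so m = 0.006765 × 55.85 = 0.3778 g.
Volume = m/ρ = 0.3778 / 7.87 = 0.04801 cm³.
Thickness = V/A = 0.04801 / 599 = 8.01 × 10⁻⁵ cm = 0.801 μm.

0.801 μm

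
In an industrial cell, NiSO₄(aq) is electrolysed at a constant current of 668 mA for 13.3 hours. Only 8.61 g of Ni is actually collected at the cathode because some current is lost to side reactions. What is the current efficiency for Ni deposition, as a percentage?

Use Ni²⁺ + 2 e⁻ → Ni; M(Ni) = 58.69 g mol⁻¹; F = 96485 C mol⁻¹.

88.5 %

Q = I·t = 0.6680 × 47880 = 31980 C; n(e⁻) = 31980/96485 = 0.3315 mol.
Theoretical n(Ni) = n(e⁻)/2 = 0.1657 mol, i.e. m_theo = 0.1657 × 58.69 = 9.728 g.
Efficiency = m_actual / m_theo = 8.61 / 9.728 = 88.5 %.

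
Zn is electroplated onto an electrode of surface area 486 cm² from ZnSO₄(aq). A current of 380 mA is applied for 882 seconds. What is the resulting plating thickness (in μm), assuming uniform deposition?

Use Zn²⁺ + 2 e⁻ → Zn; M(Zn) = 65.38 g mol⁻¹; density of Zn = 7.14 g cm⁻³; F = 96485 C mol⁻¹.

Q = I·t = 0.3800 × 882.00 = 335.2 C; n(e⁻) = 0.003474 mol.
n(Zn) = n(e⁻)/2 = 0.001737 mol, so m = 0.001737 × 65.38 = 0.1136 g.
Volume = m/ρ = 0.1136 / 7.14 = 0.01590 cm³.
Thickness = V/A = 0.01590 / 486 = 3.27 × 10⁻⁵ cm = 0.327 μm.

0.327 μm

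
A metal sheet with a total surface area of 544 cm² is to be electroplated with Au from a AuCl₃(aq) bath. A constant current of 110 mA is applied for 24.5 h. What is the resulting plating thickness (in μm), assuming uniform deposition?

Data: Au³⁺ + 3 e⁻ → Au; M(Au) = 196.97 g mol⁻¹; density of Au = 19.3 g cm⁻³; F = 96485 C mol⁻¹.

6.29 μm

Q = I·t = 0.1100 × 88200 = 9702 C; n(e⁻) = 0.1006 mol.
n(Au) = n(e⁻)/3 = 0.03352 mol, so m = 0.03352 × 196.97 = 6.602 g.
Volume = m/ρ = 6.602 / 19.3 = 0.3421 cm³.
Thickness = V/A = 0.3421 / 544 = 6.29 × 10⁻⁴ cm = 6.29 μm.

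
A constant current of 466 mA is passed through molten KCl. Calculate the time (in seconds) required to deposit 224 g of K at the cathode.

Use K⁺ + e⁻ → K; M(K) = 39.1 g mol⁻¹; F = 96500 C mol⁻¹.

n(K) = m/M = 224 / 39.1 = 5.729 mol.
Each K atom requires 1 electron, so n(e⁻) = 1 × 5.729 = 5.729 mol.
Q = n(e⁻)·F = 5.729 × 96500 = 552800 C.
t = Q/I = 552800 / 0.4660 A = 1186000 s.

1.19 × 10⁶ s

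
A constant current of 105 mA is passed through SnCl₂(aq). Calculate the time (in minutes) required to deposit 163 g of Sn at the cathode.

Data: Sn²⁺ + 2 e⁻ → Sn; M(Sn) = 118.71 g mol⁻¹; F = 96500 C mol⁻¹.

42100 min

n(Sn) = m/M = 163 / 118.71 = 1.373 mol.
Each Sn atom requires 2 electrons, so n(e⁻) = 2 × 1.373 = 2.746 mol.
Q = n(e⁻)·F = 2.746 × 96500 = 265000 C.
t = Q/I = 265000 / 0.1050 A = 2524000 s = 42100 min.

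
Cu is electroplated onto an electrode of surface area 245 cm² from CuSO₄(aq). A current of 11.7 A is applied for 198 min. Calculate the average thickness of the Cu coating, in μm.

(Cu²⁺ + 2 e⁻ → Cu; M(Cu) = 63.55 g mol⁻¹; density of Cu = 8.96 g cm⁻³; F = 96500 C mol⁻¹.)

Q = I·t = 11.70 × 11880 = 139000 C; n(e⁻) = 1.440 mol.
n(Cu) = n(e⁻)/2 = 0.7202 mol, so m = 0.7202 × 63.55 = 45.77 g.
Volume = m/ρ = 45.77 / 8.96 = 5.108 cm³.
Thickness = V/A = 5.108 / 245 = 0.0208 cm = 208 μm.

208 μm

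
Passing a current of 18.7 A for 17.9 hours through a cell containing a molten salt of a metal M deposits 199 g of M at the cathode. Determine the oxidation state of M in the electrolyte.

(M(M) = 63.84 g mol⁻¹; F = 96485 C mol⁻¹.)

Q = I·t = 18.70 A × 64440 s = 1205000 C, so n(e⁻) = 1205000/96485 = 12.49 mol.
n(M) deposited = 199 / 63.84 = 3.117 mol.
Electrons per atom = n(e⁻)/n(M) = 12.49 / 3.117 = 4.01 ≈ 4, so the ion is M⁴⁺.

+4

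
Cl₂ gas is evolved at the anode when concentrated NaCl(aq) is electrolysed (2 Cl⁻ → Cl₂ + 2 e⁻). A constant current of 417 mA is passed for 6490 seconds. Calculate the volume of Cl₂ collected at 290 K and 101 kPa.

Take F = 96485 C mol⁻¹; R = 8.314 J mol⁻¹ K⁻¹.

0.335 L

Q = I·t = 0.4170 A × 6490.0 s = 2706 C.
n(e⁻) = Q/F = 2706 / 96485 = 0.02805 mol.
2 electrons are transferred per Cl₂ molecule, so n(Cl₂) = 0.02805 / 2 = 0.01402 mol.
V = nRT/P = (0.01402 × 8.314 × 290) / (101 × 10³ Pa) = 3.35 × 10⁻⁴ m³ = 0.335 L.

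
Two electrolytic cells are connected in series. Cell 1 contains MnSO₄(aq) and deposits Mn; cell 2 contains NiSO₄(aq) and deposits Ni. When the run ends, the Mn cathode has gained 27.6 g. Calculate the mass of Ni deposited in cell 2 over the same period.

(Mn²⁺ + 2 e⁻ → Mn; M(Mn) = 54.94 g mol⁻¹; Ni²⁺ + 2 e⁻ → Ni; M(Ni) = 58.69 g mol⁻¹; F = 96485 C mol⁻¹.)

29.5 g

n(Mn) = 27.6 / 54.94 = 0.5024 mol.
Since Mn²⁺ + 2 e⁻ → Mn, n(e⁻) passed = 2 × 0.5024 = 1.005 mol.
Cells in series carry the same charge, so the same 1.005 mol of electrons passes through cell 2.
Ni²⁺ + 2 e⁻ → Ni, so n(Ni) = 1.005 / 2 = 0.5024 mol.
m(Ni) = 0.5024 × 58.69 = 29.5 g.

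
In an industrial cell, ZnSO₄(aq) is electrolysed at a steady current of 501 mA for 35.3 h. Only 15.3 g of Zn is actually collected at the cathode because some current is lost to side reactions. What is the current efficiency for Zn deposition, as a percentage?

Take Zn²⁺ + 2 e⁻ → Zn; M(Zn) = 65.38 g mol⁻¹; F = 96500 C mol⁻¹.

70.9 %

Q = I·t = 0.5010 × 127080 = 63670 C; n(e⁻) = 63670/96500 = 0.6598 mol.
Theoretical n(Zn) = n(e⁻)/2 = 0.3299 mol, i.e. m_theo = 0.3299 × 65.38 = 21.57 g.
Efficiency = m_actual / m_theo = 15.3 / 21.57 = 70.9 %.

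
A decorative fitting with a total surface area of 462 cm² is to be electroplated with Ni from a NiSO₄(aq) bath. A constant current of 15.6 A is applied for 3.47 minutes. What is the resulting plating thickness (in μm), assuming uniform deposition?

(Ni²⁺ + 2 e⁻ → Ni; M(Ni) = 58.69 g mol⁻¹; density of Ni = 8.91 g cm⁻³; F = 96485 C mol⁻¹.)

Q = I·t = 15.60 × 208.20 = 3248 C; n(e⁻) = 0.03366 mol.
n(Ni) = n(e⁻)/2 = 0.01683 mol, so m = 0.01683 × 58.69 = 0.9878 g.
Volume = m/ρ = 0.9878 / 8.91 = 0.1109 cm³.
Thickness = V/A = 0.1109 / 462 = 2.40 × 10⁻⁴ cm = 2.40 μm.

2.40 μm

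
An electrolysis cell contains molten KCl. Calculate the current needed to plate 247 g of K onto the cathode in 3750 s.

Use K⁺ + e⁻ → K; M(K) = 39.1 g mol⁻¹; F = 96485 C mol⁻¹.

163 A

n(K) = 247 / 39.1 = 6.317 mol.
n(e⁻) = 1 × 6.317 = 6.317 mol.
Q = n(e⁻)·F = 6.317 × 96485 = 609500 C.
I = Q/t = 609500 / 3750.0 s = 163 A.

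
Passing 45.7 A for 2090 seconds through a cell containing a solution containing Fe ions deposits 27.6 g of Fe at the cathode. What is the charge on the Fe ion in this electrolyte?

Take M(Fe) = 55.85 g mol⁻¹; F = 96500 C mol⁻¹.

+2

Q = I·t = 45.70 A × 2090.0 s = 95510 C, so n(e⁻) = 95510/96500 = 0.9898 mol.
n(Fe) deposited = 27.6 / 55.85 = 0.4942 mol.
Electrons per atom = n(e⁻)/n(Fe) = 0.9898 / 0.4942 = 2.00 ≈ 2, so the ion is Fe²⁺.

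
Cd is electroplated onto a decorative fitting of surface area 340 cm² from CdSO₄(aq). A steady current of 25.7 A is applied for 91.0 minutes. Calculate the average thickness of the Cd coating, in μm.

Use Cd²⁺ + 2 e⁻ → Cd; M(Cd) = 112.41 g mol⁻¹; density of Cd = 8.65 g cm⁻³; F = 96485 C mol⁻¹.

278 μm

Q = I·t = 25.70 × 5460.0 = 140300 C; n(e⁻) = 1.454 mol.
n(Cd) = n(e⁻)/2 = 0.7272 mol, so m = 0.7272 × 112.41 = 81.74 g.
Volume = m/ρ = 81.74 / 8.65 = 9.450 cm³.
Thickness = V/A = 9.450 / 340 = 0.0278 cm = 278 μm.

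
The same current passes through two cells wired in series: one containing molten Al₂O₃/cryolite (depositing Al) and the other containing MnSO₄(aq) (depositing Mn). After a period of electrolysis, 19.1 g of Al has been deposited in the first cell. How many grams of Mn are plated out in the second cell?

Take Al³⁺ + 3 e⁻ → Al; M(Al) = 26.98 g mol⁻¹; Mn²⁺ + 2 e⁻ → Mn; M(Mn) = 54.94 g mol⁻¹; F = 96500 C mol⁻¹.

58.3 g

n(Al) = 19.1 / 26.98 = 0.7079 mol.
Since Al³⁺ + 3 e⁻ → Al, n(e⁻) passed = 3 × 0.7079 = 2.124 mol.
Cells in series carry the same charge, so the same 2.124 mol of electrons passes through cell 2.
Mn²⁺ + 2 e⁻ → Mn, so n(Mn) = 2.124 / 2 = 1.062 mol.
m(Mn) = 1.062 × 54.94 = 58.3 g.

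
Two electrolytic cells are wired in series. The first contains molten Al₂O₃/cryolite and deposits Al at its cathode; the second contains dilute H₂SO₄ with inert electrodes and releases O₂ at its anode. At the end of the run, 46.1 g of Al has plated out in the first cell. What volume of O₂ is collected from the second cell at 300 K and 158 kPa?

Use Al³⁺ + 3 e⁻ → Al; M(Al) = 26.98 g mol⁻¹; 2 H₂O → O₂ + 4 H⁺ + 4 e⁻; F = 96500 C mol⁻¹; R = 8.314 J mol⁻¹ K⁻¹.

20.2 L

n(Al) = 46.1 / 26.98 = 1.709 mol, so n(e⁻) = 3 × 1.709 = 5.126 mol.
The cells are in series, so the same 5.126 mol of electrons passes through the second cell.
2 H₂O → O₂ + 4 H⁺ + 4 e⁻ — 4 mol e⁻ per mol O₂, so n(O₂) = 5.126/4 = 1.282 mol.
V = nRT/P = (1.282 × 8.314 × 300) / (158 × 10³) = 0.0202 m³ = 20.2 L.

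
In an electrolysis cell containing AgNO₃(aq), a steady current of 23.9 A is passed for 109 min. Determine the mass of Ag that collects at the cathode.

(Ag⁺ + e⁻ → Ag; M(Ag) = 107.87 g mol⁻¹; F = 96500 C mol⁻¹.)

175 g

Q = I·t = 23.90 A × 6540.0 s = 156300 C.
n(e⁻) = Q/F = 156300 / 96500 = 1.620 mol.
Ag⁺ + e⁻ → Ag, so n(Ag) = n(e⁻)/1 = 1.620 mol.
m = n·M = 1.620 × 107.87 = 175 g.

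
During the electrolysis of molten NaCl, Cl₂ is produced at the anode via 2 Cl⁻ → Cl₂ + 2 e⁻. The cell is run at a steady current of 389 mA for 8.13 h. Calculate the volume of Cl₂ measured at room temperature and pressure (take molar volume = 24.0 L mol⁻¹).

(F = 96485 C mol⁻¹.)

1.42 L

Q = I·t = 0.3890 A × 29268 s = 11390 C.
n(e⁻) = Q/F = 11390 / 96485 = 0.1180 mol.
2 electrons are transferred per Cl₂ molecule, so n(Cl₂) = 0.1180 / 2 = 0.05900 mol.
V = n × V_m = 0.05900 × 24.0 = 1.42 L.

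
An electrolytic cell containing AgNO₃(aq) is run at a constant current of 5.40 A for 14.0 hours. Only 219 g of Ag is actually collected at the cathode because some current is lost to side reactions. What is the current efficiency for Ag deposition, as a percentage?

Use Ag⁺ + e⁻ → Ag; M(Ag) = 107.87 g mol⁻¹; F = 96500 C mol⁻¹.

72.0 %

Q = I·t = 5.400 × 50400 = 272200 C; n(e⁻) = 272200/96500 = 2.820 mol.
Theoretical n(Ag) = n(e⁻)/1 = 2.820 mol, i.e. m_theo = 2.820 × 107.87 = 304.2 g.
Efficiency = m_actual / m_theo = 219 / 304.2 = 72.0 %.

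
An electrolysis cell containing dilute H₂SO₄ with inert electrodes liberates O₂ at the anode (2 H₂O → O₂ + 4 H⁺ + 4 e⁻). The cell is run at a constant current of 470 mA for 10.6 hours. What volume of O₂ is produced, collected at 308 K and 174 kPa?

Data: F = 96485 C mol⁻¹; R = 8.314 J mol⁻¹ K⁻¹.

Q = I·t = 0.4700 A × 38160 s = 17940 C.
n(e⁻) = Q/F = 17940 / 96485 = 0.1859 mol.
4 electrons are transferred per O₂ molecule, so n(O₂) = 0.1859 / 4 = 0.04647 mol.
V = nRT/P = (0.04647 × 8.314 × 308) / (174 × 10³ Pa) = 6.84 × 10⁻⁴ m³ = 0.684 L.

0.684 L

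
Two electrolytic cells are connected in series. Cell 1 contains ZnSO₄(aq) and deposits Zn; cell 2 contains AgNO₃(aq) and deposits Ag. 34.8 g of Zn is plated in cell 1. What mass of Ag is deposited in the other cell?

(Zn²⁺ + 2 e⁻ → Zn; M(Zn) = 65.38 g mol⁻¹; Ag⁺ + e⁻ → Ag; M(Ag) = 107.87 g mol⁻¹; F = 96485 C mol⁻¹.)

n(Zn) = 34.8 / 65.38 = 0.5323 mol.
Since Zn²⁺ + 2 e⁻ → Zn, n(e⁻) passed = 2 × 0.5323 = 1.065 mol.
Cells in series carry the same charge, so the same 1.065 mol of electrons passes through cell 2.
Ag⁺ + e⁻ → Ag, so n(Ag) = 1.065 / 1 = 1.065 mol.
m(Ag) = 1.065 × 107.87 = 115 g.

115 g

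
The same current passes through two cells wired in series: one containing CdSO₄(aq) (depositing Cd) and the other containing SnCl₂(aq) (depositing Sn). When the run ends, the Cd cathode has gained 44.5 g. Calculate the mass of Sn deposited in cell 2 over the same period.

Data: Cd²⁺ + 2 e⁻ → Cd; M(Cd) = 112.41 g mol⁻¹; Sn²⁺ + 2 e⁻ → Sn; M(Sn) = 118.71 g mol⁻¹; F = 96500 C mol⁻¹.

47.0 g

n(Cd) = 44.5 / 112.41 = 0.3959 mol.
Since Cd²⁺ + 2 e⁻ → Cd, n(e⁻) passed = 2 × 0.3959 = 0.7917 mol.
Cells in series carry the same charge, so the same 0.7917 mol of electrons passes through cell 2.
Sn²⁺ + 2 e⁻ → Sn, so n(Sn) = 0.7917 / 2 = 0.3959 mol.
m(Sn) = 0.3959 × 118.71 = 47.0 g.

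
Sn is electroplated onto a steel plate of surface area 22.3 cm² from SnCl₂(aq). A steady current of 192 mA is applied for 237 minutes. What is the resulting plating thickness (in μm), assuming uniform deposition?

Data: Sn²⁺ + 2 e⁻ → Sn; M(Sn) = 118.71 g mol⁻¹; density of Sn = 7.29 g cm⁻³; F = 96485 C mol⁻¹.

103 μm

Q = I·t = 0.1920 × 14220 = 2730 C; n(e⁻) = 0.02830 mol.
n(Sn) = n(e⁻)/2 = 0.01415 mol, so m = 0.01415 × 118.71 = 1.680 g.
Volume = m/ρ = 1.680 / 7.29 = 0.2304 cm³.
Thickness = V/A = 0.2304 / 22.3 = 0.0103 cm = 103 μm.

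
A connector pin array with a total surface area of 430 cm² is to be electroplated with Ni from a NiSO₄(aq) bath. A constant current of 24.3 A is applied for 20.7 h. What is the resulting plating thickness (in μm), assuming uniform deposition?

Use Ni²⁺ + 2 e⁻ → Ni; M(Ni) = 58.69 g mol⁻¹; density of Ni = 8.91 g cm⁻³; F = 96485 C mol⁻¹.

Q = I·t = 24.30 × 74520 = 1811000 C; n(e⁻) = 18.77 mol.
n(Ni) = n(e⁻)/2 = 9.384 mol, so m = 9.384 × 58.69 = 550.7 g.
Volume = m/ρ = 550.7 / 8.91 = 61.81 cm³.
Thickness = V/A = 61.81 / 430 = 0.144 cm = 1440 μm.

1440 μm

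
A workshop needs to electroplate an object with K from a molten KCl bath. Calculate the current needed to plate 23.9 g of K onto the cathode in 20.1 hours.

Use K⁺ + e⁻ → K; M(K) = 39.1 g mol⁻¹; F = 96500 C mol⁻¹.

0.815 A

n(K) = 23.9 / 39.1 = 0.6113 mol.
n(e⁻) = 1 × 0.6113 = 0.6113 mol.
Q = n(e⁻)·F = 0.6113 × 96500 = 58990 C.
I = Q/t = 58990 / 72360 s = 0.815 A.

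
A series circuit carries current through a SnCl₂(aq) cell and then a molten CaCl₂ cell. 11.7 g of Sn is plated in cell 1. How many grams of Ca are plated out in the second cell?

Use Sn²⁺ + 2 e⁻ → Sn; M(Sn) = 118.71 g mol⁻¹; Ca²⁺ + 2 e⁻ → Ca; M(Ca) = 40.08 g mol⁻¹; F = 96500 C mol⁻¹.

n(Sn) = 11.7 / 118.71 = 0.09856 mol.
Since Sn²⁺ + 2 e⁻ → Sn, n(e⁻) passed = 2 × 0.09856 = 0.1971 mol.
Cells in series carry the same charge, so the same 0.1971 mol of electrons passes through cell 2.
Ca²⁺ + 2 e⁻ → Ca, so n(Ca) = 0.1971 / 2 = 0.09856 mol.
m(Ca) = 0.09856 × 40.08 = 3.95 g.

3.95 g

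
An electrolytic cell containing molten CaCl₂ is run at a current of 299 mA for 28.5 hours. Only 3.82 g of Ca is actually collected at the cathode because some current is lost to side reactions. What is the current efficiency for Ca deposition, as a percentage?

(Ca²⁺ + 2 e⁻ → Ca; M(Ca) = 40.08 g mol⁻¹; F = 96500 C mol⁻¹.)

60.0 %

Q = I·t = 0.2990 × 102600 = 30680 C; n(e⁻) = 30680/96500 = 0.3179 mol.
Theoretical n(Ca) = n(e⁻)/2 = 0.1590 mol, i.e. m_theo = 0.1590 × 40.08 = 6.371 g.
Efficiency = m_actual / m_theo = 3.82 / 6.371 = 60.0 %.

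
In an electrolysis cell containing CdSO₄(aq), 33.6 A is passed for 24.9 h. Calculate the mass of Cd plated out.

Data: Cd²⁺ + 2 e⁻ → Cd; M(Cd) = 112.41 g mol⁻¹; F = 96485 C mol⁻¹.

1750 g

Q = I·t = 33.60 A × 89640 s = 3012000 C.
n(e⁻) = Q/F = 3012000 / 96485 = 31.22 mol.
Cd²⁺ + 2 e⁻ → Cd, so n(Cd) = n(e⁻)/2 = 15.61 mol.
m = n·M = 15.61 × 112.41 = 1750 g.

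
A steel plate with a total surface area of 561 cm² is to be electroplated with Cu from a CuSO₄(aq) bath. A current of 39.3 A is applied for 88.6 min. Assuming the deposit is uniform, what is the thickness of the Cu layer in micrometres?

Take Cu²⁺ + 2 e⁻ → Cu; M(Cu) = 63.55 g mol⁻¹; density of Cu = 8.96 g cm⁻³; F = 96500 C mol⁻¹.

Q = I·t = 39.30 × 5316.0 = 208900 C; n(e⁻) = 2.165 mol.
n(Cu) = n(e⁻)/2 = 1.082 mol, so m = 1.082 × 63.55 = 68.79 g.
Volume = m/ρ = 68.79 / 8.96 = 7.678 cm³.
Thickness = V/A = 7.678 / 561 = 0.0137 cm = 137 μm.

137 μm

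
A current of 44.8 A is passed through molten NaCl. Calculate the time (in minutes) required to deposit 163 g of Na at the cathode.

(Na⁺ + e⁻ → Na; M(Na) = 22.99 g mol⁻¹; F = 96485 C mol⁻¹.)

254 min

n(Na) = m/M = 163 / 22.99 = 7.090 mol.
Each Na atom requires 1 electron, so n(e⁻) = 1 × 7.090 = 7.090 mol.
Q = n(e⁻)·F = 7.090 × 96485 = 684100 C.
t = Q/I = 684100 / 44.80 A = 15270 s = 254 min.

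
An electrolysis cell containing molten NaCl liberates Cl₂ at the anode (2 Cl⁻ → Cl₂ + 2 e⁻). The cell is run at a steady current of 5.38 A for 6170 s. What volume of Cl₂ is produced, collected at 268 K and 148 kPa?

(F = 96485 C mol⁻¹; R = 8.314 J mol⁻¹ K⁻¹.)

2.59 L

Q = I·t = 5.380 A × 6170.0 s = 33190 C.
n(e⁻) = Q/F = 33190 / 96485 = 0.3440 mol.
2 electrons are transferred per Cl₂ molecule, so n(Cl₂) = 0.3440 / 2 = 0.1720 mol.
V = nRT/P = (0.1720 × 8.314 × 268) / (148 × 10³ Pa) = 0.00259 m³ = 2.59 L.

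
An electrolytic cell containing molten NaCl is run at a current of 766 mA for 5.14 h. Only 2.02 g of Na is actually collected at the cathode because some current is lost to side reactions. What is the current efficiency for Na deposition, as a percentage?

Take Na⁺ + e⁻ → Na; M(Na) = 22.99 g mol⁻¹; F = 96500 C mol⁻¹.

59.8 %

Q = I·t = 0.7660 × 18504 = 14170 C; n(e⁻) = 14170/96500 = 0.1469 mol.
Theoretical n(Na) = n(e⁻)/1 = 0.1469 mol, i.e. m_theo = 0.1469 × 22.99 = 3.377 g.
Efficiency = m_actual / m_theo = 2.02 / 3.377 = 59.8 %.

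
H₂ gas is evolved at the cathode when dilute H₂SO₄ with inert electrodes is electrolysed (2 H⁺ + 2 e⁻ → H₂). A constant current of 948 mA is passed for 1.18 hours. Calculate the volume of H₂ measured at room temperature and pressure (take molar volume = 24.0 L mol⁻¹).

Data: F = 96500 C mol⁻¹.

Q = I·t = 0.9480 A × 4248.0 s = 4027 C.
n(e⁻) = Q/F = 4027 / 96500 = 0.04173 mol.
2 electrons are transferred per H₂ molecule, so n(H₂) = 0.04173 / 2 = 0.02087 mol.
V = n × V_m = 0.02087 × 24.0 = 0.501 L.

0.501 L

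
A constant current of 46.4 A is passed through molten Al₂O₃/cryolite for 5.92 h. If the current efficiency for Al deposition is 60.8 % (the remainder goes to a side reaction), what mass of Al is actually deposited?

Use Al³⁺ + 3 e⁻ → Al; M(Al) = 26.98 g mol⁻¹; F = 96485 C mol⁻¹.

56.0 g

Q = I·t = 46.40 × 21312 = 988900 C.
n(e⁻) = 988900/96485 = 10.25 mol; theoretically n(Al) = 10.25/3 = 3.416 mol, m_theo = 92.17 g.
At 60.8 % efficiency, m_actual = 0.608 × 92.17 = 56.0 g.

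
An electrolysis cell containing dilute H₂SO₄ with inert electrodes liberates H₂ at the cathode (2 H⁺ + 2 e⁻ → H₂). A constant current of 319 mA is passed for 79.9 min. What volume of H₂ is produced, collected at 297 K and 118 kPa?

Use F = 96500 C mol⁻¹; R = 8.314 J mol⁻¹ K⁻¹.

Q = I·t = 0.3190 A × 4794.0 s = 1529 C.
n(e⁻) = Q/F = 1529 / 96500 = 0.01585 mol.
2 electrons are transferred per H₂ molecule, so n(H₂) = 0.01585 / 2 = 0.007924 mol.
V = nRT/P = (0.007924 × 8.314 × 297) / (118 × 10³ Pa) = 1.66 × 10⁻⁴ m³ = 0.166 L.

0.166 L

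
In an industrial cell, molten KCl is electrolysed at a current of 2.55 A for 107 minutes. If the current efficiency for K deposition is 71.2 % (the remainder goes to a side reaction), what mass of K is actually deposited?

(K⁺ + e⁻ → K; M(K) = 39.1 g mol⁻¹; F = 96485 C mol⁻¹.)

Q = I·t = 2.550 × 6420.0 = 16370 C.
n(e⁻) = 16370/96485 = 0.1697 mol; theoretically n(K) = 0.1697/1 = 0.1697 mol, m_theo = 6.634 g.
At 71.2 % efficiency, m_actual = 0.712 × 6.634 = 4.72 g.

4.72 g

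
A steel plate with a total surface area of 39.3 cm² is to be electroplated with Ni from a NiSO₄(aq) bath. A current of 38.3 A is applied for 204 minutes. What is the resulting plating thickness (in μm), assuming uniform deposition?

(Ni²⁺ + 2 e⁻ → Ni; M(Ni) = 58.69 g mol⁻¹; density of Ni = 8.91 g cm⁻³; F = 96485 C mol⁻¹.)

Q = I·t = 38.30 × 12240 = 468800 C; n(e⁻) = 4.859 mol.
n(Ni) = n(e⁻)/2 = 2.429 mol, so m = 2.429 × 58.69 = 142.6 g.
Volume = m/ρ = 142.6 / 8.91 = 16.00 cm³.
Thickness = V/A = 16.00 / 39.3 = 0.407 cm = 4070 μm.

4070 μm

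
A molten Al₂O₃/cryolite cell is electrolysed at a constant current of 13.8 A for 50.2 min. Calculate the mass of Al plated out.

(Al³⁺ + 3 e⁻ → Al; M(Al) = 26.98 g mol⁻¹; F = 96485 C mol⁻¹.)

Q = I·t = 13.80 A × 3012.0 s = 41570 C.
n(e⁻) = Q/F = 41570 / 96485 = 0.4308 mol.
Al³⁺ + 3 e⁻ → Al, so n(Al) = n(e⁻)/3 = 0.1436 mol.
m = n·M = 0.1436 × 26.98 = 3.87 g.

3.87 g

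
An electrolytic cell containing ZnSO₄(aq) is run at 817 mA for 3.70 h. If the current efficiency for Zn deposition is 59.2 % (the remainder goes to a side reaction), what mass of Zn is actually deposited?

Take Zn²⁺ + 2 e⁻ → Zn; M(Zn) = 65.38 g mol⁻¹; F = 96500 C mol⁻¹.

Q = I·t = 0.8170 × 13320 = 10880 C.
n(e⁻) = 10880/96500 = 0.1128 mol; theoretically n(Zn) = 0.1128/2 = 0.05639 mol, m_theo = 3.686 g.
At 59.2 % efficiency, m_actual = 0.592 × 3.686 = 2.18 g.

2.18 g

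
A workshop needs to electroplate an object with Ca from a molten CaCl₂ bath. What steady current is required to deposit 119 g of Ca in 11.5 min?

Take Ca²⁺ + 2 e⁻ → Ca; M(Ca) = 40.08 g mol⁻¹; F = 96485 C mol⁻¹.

830 A

n(Ca) = 119 / 40.08 = 2.969 mol.
n(e⁻) = 2 × 2.969 = 5.938 mol.
Q = n(e⁻)·F = 5.938 × 96485 = 572900 C.
I = Q/t = 572900 / 690.00 s = 830 A.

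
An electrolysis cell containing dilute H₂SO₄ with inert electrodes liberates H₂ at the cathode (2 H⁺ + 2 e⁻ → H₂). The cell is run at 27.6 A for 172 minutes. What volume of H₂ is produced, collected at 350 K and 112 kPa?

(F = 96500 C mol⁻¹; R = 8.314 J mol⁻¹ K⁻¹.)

38.3 L

Q = I·t = 27.60 A × 10320 s = 284800 C.
n(e⁻) = Q/F = 284800 / 96500 = 2.952 mol.
2 electrons are transferred per H₂ molecule, so n(H₂) = 2.952 / 2 = 1.476 mol.
V = nRT/P = (1.476 × 8.314 × 350) / (112 × 10³ Pa) = 0.0383 m³ = 38.3 L.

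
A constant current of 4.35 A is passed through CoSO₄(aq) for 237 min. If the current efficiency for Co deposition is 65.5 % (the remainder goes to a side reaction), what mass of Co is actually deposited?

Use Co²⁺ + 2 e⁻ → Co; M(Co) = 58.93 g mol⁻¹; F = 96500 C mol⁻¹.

Q = I·t = 4.350 × 14220 = 61860 C.
n(e⁻) = 61860/96500 = 0.6410 mol; theoretically n(Co) = 0.6410/2 = 0.3205 mol, m_theo = 18.89 g.
At 65.5 % efficiency, m_actual = 0.655 × 18.89 = 12.4 g.

12.4 g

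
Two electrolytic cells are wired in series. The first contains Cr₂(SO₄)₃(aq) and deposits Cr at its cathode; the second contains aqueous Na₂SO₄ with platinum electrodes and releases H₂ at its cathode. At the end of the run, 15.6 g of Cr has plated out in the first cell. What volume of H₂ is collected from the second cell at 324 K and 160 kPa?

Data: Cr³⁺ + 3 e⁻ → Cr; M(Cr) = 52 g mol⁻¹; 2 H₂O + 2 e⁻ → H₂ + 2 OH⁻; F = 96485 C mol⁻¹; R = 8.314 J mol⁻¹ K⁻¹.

7.58 L

n(Cr) = 15.6 / 52 = 0.3000 mol, so n(e⁻) = 3 × 0.3000 = 0.9000 mol.
The cells are in series, so the same 0.9000 mol of electrons passes through the second cell.
2 H₂O + 2 e⁻ → H₂ + 2 OH⁻ — 2 mol e⁻ per mol H₂, so n(H₂) = 0.9000/2 = 0.4500 mol.
V = nRT/P = (0.4500 × 8.314 × 324) / (160 × 10³) = 0.00758 m³ = 7.58 L.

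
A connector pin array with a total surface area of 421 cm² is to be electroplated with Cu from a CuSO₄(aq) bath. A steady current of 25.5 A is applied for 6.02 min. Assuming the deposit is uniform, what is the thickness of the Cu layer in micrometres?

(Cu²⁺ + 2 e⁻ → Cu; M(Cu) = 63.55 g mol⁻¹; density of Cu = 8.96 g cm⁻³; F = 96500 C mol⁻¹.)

Q = I·t = 25.50 × 361.20 = 9211 C; n(e⁻) = 0.09545 mol.
n(Cu) = n(e⁻)/2 = 0.04772 mol, so m = 0.04772 × 63.55 = 3.033 g.
Volume = m/ρ = 3.033 / 8.96 = 0.3385 cm³.
Thickness = V/A = 0.3385 / 421 = 8.04 × 10⁻⁴ cm = 8.04 μm.

8.04 μm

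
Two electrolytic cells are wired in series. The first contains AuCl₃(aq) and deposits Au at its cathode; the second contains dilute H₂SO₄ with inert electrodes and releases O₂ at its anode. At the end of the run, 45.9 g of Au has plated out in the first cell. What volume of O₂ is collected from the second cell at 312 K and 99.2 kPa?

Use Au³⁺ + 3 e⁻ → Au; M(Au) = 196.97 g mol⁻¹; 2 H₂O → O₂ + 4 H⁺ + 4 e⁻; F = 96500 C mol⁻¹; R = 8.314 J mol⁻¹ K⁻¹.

4.57 L

n(Au) = 45.9 / 196.97 = 0.2330 mol, so n(e⁻) = 3 × 0.2330 = 0.6991 mol.
The cells are in series, so the same 0.6991 mol of electrons passes through the second cell.
2 H₂O → O₂ + 4 H⁺ + 4 e⁻ — 4 mol e⁻ per mol O₂, so n(O₂) = 0.6991/4 = 0.1748 mol.
V = nRT/P = (0.1748 × 8.314 × 312) / (99.2 × 10³) = 0.00457 m³ = 4.57 L.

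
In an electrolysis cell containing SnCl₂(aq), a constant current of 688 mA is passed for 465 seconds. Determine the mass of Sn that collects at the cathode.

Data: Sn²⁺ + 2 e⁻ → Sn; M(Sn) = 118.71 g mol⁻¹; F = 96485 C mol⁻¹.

Q = I·t = 0.6880 A × 465.00 s = 319.9 C.
n(e⁻) = Q/F = 319.9 / 96485 = 0.003316 mol.
Sn²⁺ + 2 e⁻ → Sn, so n(Sn) = n(e⁻)/2 = 0.001658 mol.
m = n·M = 0.001658 × 118.71 = 0.197 g.

0.197 g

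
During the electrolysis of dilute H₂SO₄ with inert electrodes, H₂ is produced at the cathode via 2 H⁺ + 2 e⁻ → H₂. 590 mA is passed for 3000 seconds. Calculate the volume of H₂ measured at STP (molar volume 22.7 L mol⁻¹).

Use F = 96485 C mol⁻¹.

Q = I·t = 0.5900 A × 3000.0 s = 1770 C.
n(e⁻) = Q/F = 1770 / 96485 = 0.01834 mol.
2 electrons are transferred per H₂ molecule, so n(H₂) = 0.01834 / 2 = 0.009172 mol.
V = n × V_m = 0.009172 × 22.7 = 0.208 L.

0.208 L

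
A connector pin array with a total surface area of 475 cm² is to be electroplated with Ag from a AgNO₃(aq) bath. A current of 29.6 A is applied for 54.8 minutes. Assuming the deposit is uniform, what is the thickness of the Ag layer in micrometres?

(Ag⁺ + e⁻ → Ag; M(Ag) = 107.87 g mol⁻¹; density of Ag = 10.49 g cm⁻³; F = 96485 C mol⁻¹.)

Q = I·t = 29.60 × 3288.0 = 97320 C; n(e⁻) = 1.009 mol.
n(Ag) = n(e⁻)/1 = 1.009 mol, so m = 1.009 × 107.87 = 108.8 g.
Volume = m/ρ = 108.8 / 10.49 = 10.37 cm³.
Thickness = V/A = 10.37 / 475 = 0.0218 cm = 218 μm.

218 μm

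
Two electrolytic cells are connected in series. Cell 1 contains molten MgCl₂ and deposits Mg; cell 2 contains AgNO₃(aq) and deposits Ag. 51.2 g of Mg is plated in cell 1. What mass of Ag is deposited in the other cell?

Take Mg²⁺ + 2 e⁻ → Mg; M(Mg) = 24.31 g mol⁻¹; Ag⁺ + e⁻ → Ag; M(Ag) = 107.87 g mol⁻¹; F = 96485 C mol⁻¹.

n(Mg) = 51.2 / 24.31 = 2.106 mol.
Since Mg²⁺ + 2 e⁻ → Mg, n(e⁻) passed = 2 × 2.106 = 4.212 mol.
Cells in series carry the same charge, so the same 4.212 mol of electrons passes through cell 2.
Ag⁺ + e⁻ → Ag, so n(Ag) = 4.212 / 1 = 4.212 mol.
m(Ag) = 4.212 × 107.87 = 454 g.

454 g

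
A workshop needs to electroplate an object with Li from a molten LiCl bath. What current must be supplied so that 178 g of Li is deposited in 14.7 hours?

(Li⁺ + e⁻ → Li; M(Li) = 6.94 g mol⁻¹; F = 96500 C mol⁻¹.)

46.8 A

n(Li) = 178 / 6.94 = 25.65 mol.
n(e⁻) = 1 × 25.65 = 25.65 mol.
Q = n(e⁻)·F = 25.65 × 96500 = 2475000 C.
I = Q/t = 2475000 / 52920 s = 46.8 A.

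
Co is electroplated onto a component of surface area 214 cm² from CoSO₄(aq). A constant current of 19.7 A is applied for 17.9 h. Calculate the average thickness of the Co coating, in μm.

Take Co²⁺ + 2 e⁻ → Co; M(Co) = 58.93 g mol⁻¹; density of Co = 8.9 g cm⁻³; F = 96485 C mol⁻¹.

2040 μm

Q = I·t = 19.70 × 64440 = 1269000 C; n(e⁻) = 13.16 mol.
n(Co) = n(e⁻)/2 = 6.579 mol, so m = 6.579 × 58.93 = 387.7 g.
Volume = m/ρ = 387.7 / 8.9 = 43.56 cm³.
Thickness = V/A = 43.56 / 214 = 0.204 cm = 2040 μm.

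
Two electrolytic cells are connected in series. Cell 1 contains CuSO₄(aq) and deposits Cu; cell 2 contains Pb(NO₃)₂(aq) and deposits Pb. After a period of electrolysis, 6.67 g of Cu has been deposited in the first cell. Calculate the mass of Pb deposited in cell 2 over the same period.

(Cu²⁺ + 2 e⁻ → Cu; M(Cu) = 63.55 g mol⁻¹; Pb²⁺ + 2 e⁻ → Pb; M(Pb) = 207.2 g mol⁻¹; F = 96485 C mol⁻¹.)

n(Cu) = 6.67 / 63.55 = 0.1050 mol.
Since Cu²⁺ + 2 e⁻ → Cu, n(e⁻) passed = 2 × 0.1050 = 0.2099 mol.
Cells in series carry the same charge, so the same 0.2099 mol of electrons passes through cell 2.
Pb²⁺ + 2 e⁻ → Pb, so n(Pb) = 0.2099 / 2 = 0.1050 mol.
m(Pb) = 0.1050 × 207.2 = 21.7 g.

21.7 g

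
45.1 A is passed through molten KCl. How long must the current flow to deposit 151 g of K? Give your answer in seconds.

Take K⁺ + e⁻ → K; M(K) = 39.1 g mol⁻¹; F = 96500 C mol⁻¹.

n(K) = m/M = 151 / 39.1 = 3.862 mol.
Each K atom requires 1 electron, so n(e⁻) = 1 × 3.862 = 3.862 mol.
Q = n(e⁻)·F = 3.862 × 96500 = 372700 C.
t = Q/I = 372700 / 45.10 A = 8263 s.

8260 s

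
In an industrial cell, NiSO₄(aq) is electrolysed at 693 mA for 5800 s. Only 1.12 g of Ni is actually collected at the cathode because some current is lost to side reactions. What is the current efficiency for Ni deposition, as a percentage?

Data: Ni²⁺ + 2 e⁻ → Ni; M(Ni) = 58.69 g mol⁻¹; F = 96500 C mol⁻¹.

91.6 %

Q = I·t = 0.6930 × 5800.0 = 4019 C; n(e⁻) = 4019/96500 = 0.04165 mol.
Theoretical n(Ni) = n(e⁻)/2 = 0.02083 mol, i.e. m_theo = 0.02083 × 58.69 = 1.222 g.
Efficiency = m_actual / m_theo = 1.12 / 1.222 = 91.6 %.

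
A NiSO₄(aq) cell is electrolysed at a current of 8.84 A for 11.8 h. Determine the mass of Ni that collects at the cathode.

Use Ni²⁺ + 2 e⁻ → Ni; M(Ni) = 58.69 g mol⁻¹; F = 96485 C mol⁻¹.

Q = I·t = 8.840 A × 42480 s = 375500 C.
n(e⁻) = Q/F = 375500 / 96485 = 3.892 mol.
Ni²⁺ + 2 e⁻ → Ni, so n(Ni) = n(e⁻)/2 = 1.946 mol.
m = n·M = 1.946 × 58.69 = 114 g.

114 g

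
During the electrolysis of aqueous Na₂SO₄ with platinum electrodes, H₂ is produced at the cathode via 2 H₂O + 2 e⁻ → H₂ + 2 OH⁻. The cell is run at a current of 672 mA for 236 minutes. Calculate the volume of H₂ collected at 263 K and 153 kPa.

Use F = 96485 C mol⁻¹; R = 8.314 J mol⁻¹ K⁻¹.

Q = I·t = 0.6720 A × 14160 s = 9516 C.
n(e⁻) = Q/F = 9516 / 96485 = 0.09862 mol.
2 electrons are transferred per H₂ molecule, so n(H₂) = 0.09862 / 2 = 0.04931 mol.
V = nRT/P = (0.04931 × 8.314 × 263) / (153 × 10³ Pa) = 7.05 × 10⁻⁴ m³ = 0.705 L.

0.705 L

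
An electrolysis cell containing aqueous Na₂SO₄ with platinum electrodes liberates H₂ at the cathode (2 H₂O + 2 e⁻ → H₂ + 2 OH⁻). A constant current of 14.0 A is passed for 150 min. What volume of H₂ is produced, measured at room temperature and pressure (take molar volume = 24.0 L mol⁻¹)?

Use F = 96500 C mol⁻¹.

Q = I·t = 14.00 A × 9000.0 s = 126000 C.
n(e⁻) = Q/F = 126000 / 96500 = 1.306 mol.
2 electrons are transferred per H₂ molecule, so n(H₂) = 1.306 / 2 = 0.6528 mol.
V = n × V_m = 0.6528 × 24.0 = 15.7 L.

15.7 L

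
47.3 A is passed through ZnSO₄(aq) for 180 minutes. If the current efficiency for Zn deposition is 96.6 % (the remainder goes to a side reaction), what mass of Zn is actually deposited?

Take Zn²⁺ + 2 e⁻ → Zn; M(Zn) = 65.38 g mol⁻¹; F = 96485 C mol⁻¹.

Q = I·t = 47.30 × 10800 = 510800 C.
n(e⁻) = 510800/96485 = 5.295 mol; theoretically n(Zn) = 5.295/2 = 2.647 mol, m_theo = 173.1 g.
At 96.6 % efficiency, m_actual = 0.966 × 173.1 = 167 g.

167 g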